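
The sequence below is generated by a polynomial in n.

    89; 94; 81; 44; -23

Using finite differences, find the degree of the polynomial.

3

First differences: 5, -13, -37, -67
Second differences: -18, -24, -30
Third differences: -6, -6
The third differences are constant, so the polynomial has degree 3.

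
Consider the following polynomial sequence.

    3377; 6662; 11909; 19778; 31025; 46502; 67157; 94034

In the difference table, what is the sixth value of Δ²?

D1: 3285, 5247, 7869, 11247, 15477, 20655, 26877
D2: 1962, 2622, 3378, 4230, 5178, 6222
D3: 660, 756, 852, 948, 1044
D4: 96, 96, 96, 96

6222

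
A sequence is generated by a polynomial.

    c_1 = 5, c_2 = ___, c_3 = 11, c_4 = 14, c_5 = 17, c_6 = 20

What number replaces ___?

Using the last 4 terms:
Δ: 3  3  3
Constant first difference = 3.
Extend backward: 11 − 3 = 8

8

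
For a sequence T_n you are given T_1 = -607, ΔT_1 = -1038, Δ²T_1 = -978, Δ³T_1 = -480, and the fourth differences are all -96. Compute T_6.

Build the table forward from the leading diagonal:
Δ⁴: -96  -96  -96  -96  -96  -96
Δ³: -480  -576  -672  -768  -864  -960
Δ²: -978  -1458  -2034  -2706  -3474  -4338
Δ: -1038  -2016  -3474  -5508  -8214  -11688
T: -607  -1645  -3661  -7135  -12643  -20857

-20857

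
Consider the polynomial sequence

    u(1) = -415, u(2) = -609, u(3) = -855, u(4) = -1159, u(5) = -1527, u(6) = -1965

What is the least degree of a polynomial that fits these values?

3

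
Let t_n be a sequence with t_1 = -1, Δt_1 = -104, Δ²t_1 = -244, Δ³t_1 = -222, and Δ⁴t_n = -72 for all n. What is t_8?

Build the table forward from the leading diagonal:
D4: -72  -72  -72  -72  -72  -72  -72  -72
D3: -222  -294  -366  -438  -510  -582  -654  -726
D2: -244  -466  -760  -1126  -1564  -2074  -2656  -3310
D1: -104  -348  -814  -1574  -2700  -4264  -6338  -8994
t: -1  -105  -453  -1267  -2841  -5541  -9805  -16143

-16143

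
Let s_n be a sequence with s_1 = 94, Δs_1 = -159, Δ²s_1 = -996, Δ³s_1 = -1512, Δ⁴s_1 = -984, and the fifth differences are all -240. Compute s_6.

-30941

Build the table forward from the leading diagonal:
Fifth differences: -240  -240  -240  -240  -240  -240
Fourth differences: -984  -1224  -1464  -1704  -1944  -2184
Third differences: -1512  -2496  -3720  -5184  -6888  -8832
Second differences: -996  -2508  -5004  -8724  -13908  -20796
First differences: -159  -1155  -3663  -8667  -17391  -31299
s: 94  -65  -1220  -4883  -13550  -30941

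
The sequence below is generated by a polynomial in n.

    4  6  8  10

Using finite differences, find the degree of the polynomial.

1

2, 2, 2
The first differences are constant, so the polynomial has degree 1.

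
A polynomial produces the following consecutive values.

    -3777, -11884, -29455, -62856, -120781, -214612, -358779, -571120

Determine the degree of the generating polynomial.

5

Δ: -8107, -17571, -33401, -57925, -93831, -144167, -212341
Δ²: -9464, -15830, -24524, -35906, -50336, -68174
Δ³: -6366, -8694, -11382, -14430, -17838
Δ⁴: -2328, -2688, -3048, -3408
Δ⁵: -360, -360, -360
The fifth differences are constant, so the polynomial has degree 5.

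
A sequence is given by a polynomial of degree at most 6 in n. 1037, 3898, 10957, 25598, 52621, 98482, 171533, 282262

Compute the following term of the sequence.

First differences: 2861  7059  14641  27023  45861  73051  110729
Second differences: 4198  7582  12382  18838  27190  37678
Third differences: 3384  4800  6456  8352  10488
Fourth differences: 1416  1656  1896  2136
Fifth differences: 240  240  240
Constant fifth difference = 240, so extend:
2136 + 240 = 2376;  10488 + 2376 = 12864;  37678 + 12864 = 50542;  110729 + 50542 = 161271;  282262 + 161271 = 443533

443533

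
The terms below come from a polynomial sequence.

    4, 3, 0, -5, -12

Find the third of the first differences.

First differences: -1, -3, -5, -7
Second differences: -2, -2, -2

-5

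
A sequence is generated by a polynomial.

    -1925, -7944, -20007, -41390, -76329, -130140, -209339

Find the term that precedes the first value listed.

486

-6019, -12063, -21383, -34939, -53811, -79199
-6044, -9320, -13556, -18872, -25388
-3276, -4236, -5316, -6516
-960, -1080, -1200
-120, -120
The fifth differences are constant at -120.
Work back: -960 + 120 = -840;  -3276 + 840 = -2436;  -6044 + 2436 = -3608;  -6019 + 3608 = -2411;  -1925 + 2411 = 486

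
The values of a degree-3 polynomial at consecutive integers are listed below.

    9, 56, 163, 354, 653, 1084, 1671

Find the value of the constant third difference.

24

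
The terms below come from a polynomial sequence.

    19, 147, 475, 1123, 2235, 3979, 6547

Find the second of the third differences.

First differences: 128, 328, 648, 1112, 1744, 2568
Second differences: 200, 320, 464, 632, 824
Third differences: 120, 144, 168, 192
Fourth differences: 24, 24, 24

144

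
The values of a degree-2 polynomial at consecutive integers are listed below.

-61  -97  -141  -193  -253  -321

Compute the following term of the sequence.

-397

First differences: -36, -44, -52, -60, -68
Second differences: -8, -8, -8, -8
Second differences constant at -8.
-68 − 8 = -76;  -321 − 76 = -397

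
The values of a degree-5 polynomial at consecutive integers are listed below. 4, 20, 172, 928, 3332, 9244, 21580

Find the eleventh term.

243884

First differences: 16, 152, 756, 2404, 5912, 12336
Second differences: 136, 604, 1648, 3508, 6424
Third differences: 468, 1044, 1860, 2916
Fourth differences: 576, 816, 1056
Fifth differences: 240, 240
Constant fifth difference = 240, so extend:
1056 + 240 = 1296;  2916 + 1296 = 4212;  6424 + 4212 = 10636;  12336 + 10636 = 22972;  21580 + 22972 = 44552
1296 + 240 = 1536;  4212 + 1536 = 5748;  10636 + 5748 = 16384;  22972 + 16384 = 39356;  44552 + 39356 = 83908
1536 + 240 = 1776;  5748 + 1776 = 7524;  16384 + 7524 = 23908;  39356 + 23908 = 63264;  83908 + 63264 = 147172
1776 + 240 = 2016;  7524 + 2016 = 9540;  23908 + 9540 = 33448;  63264 + 33448 = 96712;  147172 + 96712 = 243884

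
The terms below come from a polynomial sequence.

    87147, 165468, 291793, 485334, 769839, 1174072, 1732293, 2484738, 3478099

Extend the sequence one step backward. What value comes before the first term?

41674

First differences: 78321  126325  193541  284505  404233  558221  752445  993361
Second differences: 48004  67216  90964  119728  153988  194224  240916
Third differences: 19212  23748  28764  34260  40236  46692
Fourth differences: 4536  5016  5496  5976  6456
Fifth differences: 480  480  480  480
The fifth differences are constant at 480.
Work back: 4536 − 480 = 4056;  19212 − 4056 = 15156;  48004 − 15156 = 32848;  78321 − 32848 = 45473;  87147 − 45473 = 41674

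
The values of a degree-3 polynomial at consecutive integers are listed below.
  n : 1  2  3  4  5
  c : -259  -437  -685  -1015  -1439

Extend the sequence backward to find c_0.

-139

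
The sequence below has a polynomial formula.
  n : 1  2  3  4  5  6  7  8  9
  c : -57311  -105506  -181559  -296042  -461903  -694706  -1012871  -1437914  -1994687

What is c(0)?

Δ: -48195  -76053  -114483  -165861  -232803  -318165  -425043  -556773
Δ²: -27858  -38430  -51378  -66942  -85362  -106878  -131730
Δ³: -10572  -12948  -15564  -18420  -21516  -24852
Δ⁴: -2376  -2616  -2856  -3096  -3336
Δ⁵: -240  -240  -240  -240
The fifth differences are constant at -240.
Work back: -2376 + 240 = -2136;  -10572 + 2136 = -8436;  -27858 + 8436 = -19422;  -48195 + 19422 = -28773;  -57311 + 28773 = -28538

-28538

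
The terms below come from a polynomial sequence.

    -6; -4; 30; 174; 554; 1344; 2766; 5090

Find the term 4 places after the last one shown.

First differences: 2 , 34 , 144 , 380 , 790 , 1422 , 2324
Second differences: 32 , 110 , 236 , 410 , 632 , 902
Third differences: 78 , 126 , 174 , 222 , 270
Fourth differences: 48 , 48 , 48 , 48
The fourth differences are constant (48).
270 + 48 = 318;  902 + 318 = 1220;  2324 + 1220 = 3544;  5090 + 3544 = 8634
318 + 48 = 366;  1220 + 366 = 1586;  3544 + 1586 = 5130;  8634 + 5130 = 13764
366 + 48 = 414;  1586 + 414 = 2000;  5130 + 2000 = 7130;  13764 + 7130 = 20894
414 + 48 = 462;  2000 + 462 = 2462;  7130 + 2462 = 9592;  20894 + 9592 = 30486

30486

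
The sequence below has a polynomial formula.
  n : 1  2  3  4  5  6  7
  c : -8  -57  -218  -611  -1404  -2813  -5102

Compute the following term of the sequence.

-8583

D1: -49, -161, -393, -793, -1409, -2289
D2: -112, -232, -400, -616, -880
D3: -120, -168, -216, -264
D4: -48, -48, -48
Fourth differences constant at -48.
-264 − 48 = -312;  -880 − 312 = -1192;  -2289 − 1192 = -3481;  -5102 − 3481 = -8583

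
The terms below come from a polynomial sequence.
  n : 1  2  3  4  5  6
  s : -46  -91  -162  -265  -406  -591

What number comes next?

First differences: -45, -71, -103, -141, -185
Second differences: -26, -32, -38, -44
Third differences: -6, -6, -6
Third differences constant at -6.
-44 − 6 = -50;  -185 − 50 = -235;  -591 − 235 = -826

-826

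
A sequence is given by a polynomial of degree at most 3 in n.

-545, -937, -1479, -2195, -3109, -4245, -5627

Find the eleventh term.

-14095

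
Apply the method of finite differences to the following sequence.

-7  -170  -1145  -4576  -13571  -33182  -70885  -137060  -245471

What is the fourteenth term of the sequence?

-2200166

Δ: -163 , -975 , -3431 , -8995 , -19611 , -37703 , -66175 , -108411
Δ²: -812 , -2456 , -5564 , -10616 , -18092 , -28472 , -42236
Δ³: -1644 , -3108 , -5052 , -7476 , -10380 , -13764
Δ⁴: -1464 , -1944 , -2424 , -2904 , -3384
Δ⁵: -480 , -480 , -480 , -480
Fifth differences constant at -480.
-3384 − 480 = -3864;  -13764 − 3864 = -17628;  -42236 − 17628 = -59864;  -108411 − 59864 = -168275;  -245471 − 168275 = -413746
-3864 − 480 = -4344;  -17628 − 4344 = -21972;  -59864 − 21972 = -81836;  -168275 − 81836 = -250111;  -413746 − 250111 = -663857
-4344 − 480 = -4824;  -21972 − 4824 = -26796;  -81836 − 26796 = -108632;  -250111 − 108632 = -358743;  -663857 − 358743 = -1022600
-4824 − 480 = -5304;  -26796 − 5304 = -32100;  -108632 − 32100 = -140732;  -358743 − 140732 = -499475;  -1022600 − 499475 = -1522075
-5304 − 480 = -5784;  -32100 − 5784 = -37884;  -140732 − 37884 = -178616;  -499475 − 178616 = -678091;  -1522075 − 678091 = -2200166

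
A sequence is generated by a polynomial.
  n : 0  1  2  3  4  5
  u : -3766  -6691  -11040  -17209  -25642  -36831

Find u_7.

-69685

Δ: -2925, -4349, -6169, -8433, -11189
Δ²: -1424, -1820, -2264, -2756
Δ³: -396, -444, -492
Δ⁴: -48, -48
Fourth differences constant at -48.
-492 − 48 = -540;  -2756 − 540 = -3296;  -11189 − 3296 = -14485;  -36831 − 14485 = -51316
-540 − 48 = -588;  -3296 − 588 = -3884;  -14485 − 3884 = -18369;  -51316 − 18369 = -69685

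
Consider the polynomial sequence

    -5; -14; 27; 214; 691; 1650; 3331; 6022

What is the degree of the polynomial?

4

Δ: -9, 41, 187, 477, 959, 1681, 2691
Δ²: 50, 146, 290, 482, 722, 1010
Δ³: 96, 144, 192, 240, 288
Δ⁴: 48, 48, 48, 48
The fourth differences are constant, so the polynomial has degree 4.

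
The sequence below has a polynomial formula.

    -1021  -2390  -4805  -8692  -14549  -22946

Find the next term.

-1369 , -2415 , -3887 , -5857 , -8397
-1046 , -1472 , -1970 , -2540
-426 , -498 , -570
-72 , -72
The fourth differences are constant (-72).
-570 − 72 = -642;  -2540 − 642 = -3182;  -8397 − 3182 = -11579;  -22946 − 11579 = -34525

-34525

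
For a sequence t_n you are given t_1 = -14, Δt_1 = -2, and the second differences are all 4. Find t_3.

-14

Build the table forward from the leading diagonal:
D2: 4, 4, 4
D1: -2, 2, 6
t: -14, -16, -14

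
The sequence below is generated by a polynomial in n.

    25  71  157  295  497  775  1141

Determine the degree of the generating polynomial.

3

Δ: 46, 86, 138, 202, 278, 366
Δ²: 40, 52, 64, 76, 88
Δ³: 12, 12, 12, 12
The third differences are constant, so the polynomial has degree 3.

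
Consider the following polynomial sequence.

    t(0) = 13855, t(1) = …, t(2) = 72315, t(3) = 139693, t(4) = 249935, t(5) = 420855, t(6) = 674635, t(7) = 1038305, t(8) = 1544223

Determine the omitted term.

Using the last 7 terms:
D1: 67378, 110242, 170920, 253780, 363670, 505918
D2: 42864, 60678, 82860, 109890, 142248
D3: 17814, 22182, 27030, 32358
D4: 4368, 4848, 5328
D5: 480, 480
Constant fifth difference = 480.
Extend backward: 4368 − 480 = 3888;  17814 − 3888 = 13926;  42864 − 13926 = 28938;  67378 − 28938 = 38440;  72315 − 38440 = 33875

33875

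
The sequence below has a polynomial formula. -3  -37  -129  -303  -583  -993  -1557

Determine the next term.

Δ: -34  -92  -174  -280  -410  -564
Δ²: -58  -82  -106  -130  -154
Δ³: -24  -24  -24  -24
The third differences are constant (-24).
-154 − 24 = -178;  -564 − 178 = -742;  -1557 − 742 = -2299

-2299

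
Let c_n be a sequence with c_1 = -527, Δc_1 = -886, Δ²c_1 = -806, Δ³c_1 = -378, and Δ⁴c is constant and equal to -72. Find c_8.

-39405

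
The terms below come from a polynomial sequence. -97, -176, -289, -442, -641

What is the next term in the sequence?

-892

D1: -79 , -113 , -153 , -199
D2: -34 , -40 , -46
D3: -6 , -6
The third differences are constant (-6).
-46 − 6 = -52;  -199 − 52 = -251;  -641 − 251 = -892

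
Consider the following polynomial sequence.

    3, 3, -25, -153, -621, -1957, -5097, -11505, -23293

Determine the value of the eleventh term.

-75417

First differences: 0, -28, -128, -468, -1336, -3140, -6408, -11788
Second differences: -28, -100, -340, -868, -1804, -3268, -5380
Third differences: -72, -240, -528, -936, -1464, -2112
Fourth differences: -168, -288, -408, -528, -648
Fifth differences: -120, -120, -120, -120
Fifth differences constant at -120.
-648 − 120 = -768;  -2112 − 768 = -2880;  -5380 − 2880 = -8260;  -11788 − 8260 = -20048;  -23293 − 20048 = -43341
-768 − 120 = -888;  -2880 − 888 = -3768;  -8260 − 3768 = -12028;  -20048 − 12028 = -32076;  -43341 − 32076 = -75417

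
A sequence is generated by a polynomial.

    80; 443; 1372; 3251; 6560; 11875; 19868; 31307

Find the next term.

47056

First differences: 363, 929, 1879, 3309, 5315, 7993, 11439
Second differences: 566, 950, 1430, 2006, 2678, 3446
Third differences: 384, 480, 576, 672, 768
Fourth differences: 96, 96, 96, 96
The fourth differences are constant (96).
768 + 96 = 864;  3446 + 864 = 4310;  11439 + 4310 = 15749;  31307 + 15749 = 47056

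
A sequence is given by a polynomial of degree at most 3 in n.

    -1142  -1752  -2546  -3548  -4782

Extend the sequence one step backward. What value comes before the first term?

-692

First differences: -610, -794, -1002, -1234
Second differences: -184, -208, -232
Third differences: -24, -24
The third differences are constant at -24.
Work back: -184 + 24 = -160;  -610 + 160 = -450;  -1142 + 450 = -692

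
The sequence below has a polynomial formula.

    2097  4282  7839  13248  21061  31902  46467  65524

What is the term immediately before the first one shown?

First differences: 2185  3557  5409  7813  10841  14565  19057
Second differences: 1372  1852  2404  3028  3724  4492
Third differences: 480  552  624  696  768
Fourth differences: 72  72  72  72
The fourth differences are constant at 72.
Work back: 480 − 72 = 408;  1372 − 408 = 964;  2185 − 964 = 1221;  2097 − 1221 = 876

876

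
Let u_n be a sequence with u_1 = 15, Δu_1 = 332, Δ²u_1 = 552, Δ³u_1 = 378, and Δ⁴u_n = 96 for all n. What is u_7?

19287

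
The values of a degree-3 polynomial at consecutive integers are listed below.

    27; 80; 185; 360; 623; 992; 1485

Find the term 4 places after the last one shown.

First differences: 53, 105, 175, 263, 369, 493
Second differences: 52, 70, 88, 106, 124
Third differences: 18, 18, 18, 18
Third differences constant at 18.
124 + 18 = 142;  493 + 142 = 635;  1485 + 635 = 2120
142 + 18 = 160;  635 + 160 = 795;  2120 + 795 = 2915
160 + 18 = 178;  795 + 178 = 973;  2915 + 973 = 3888
178 + 18 = 196;  973 + 196 = 1169;  3888 + 1169 = 5057

5057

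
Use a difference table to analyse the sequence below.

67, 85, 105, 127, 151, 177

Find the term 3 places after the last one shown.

First differences: 18  20  22  24  26
Second differences: 2  2  2  2
Constant second difference = 2, so extend:
26 + 2 = 28;  177 + 28 = 205
28 + 2 = 30;  205 + 30 = 235
30 + 2 = 32;  235 + 32 = 267

267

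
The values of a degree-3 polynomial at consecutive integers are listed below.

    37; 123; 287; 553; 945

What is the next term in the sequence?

1487

First differences: 86  164  266  392
Second differences: 78  102  126
Third differences: 24  24
Constant third difference = 24, so extend:
126 + 24 = 150;  392 + 150 = 542;  945 + 542 = 1487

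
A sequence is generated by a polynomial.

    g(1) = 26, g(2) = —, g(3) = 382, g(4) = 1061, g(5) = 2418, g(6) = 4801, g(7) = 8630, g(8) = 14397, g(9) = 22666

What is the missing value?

Using the last 7 terms:
679  1357  2383  3829  5767  8269
678  1026  1446  1938  2502
348  420  492  564
72  72  72
Constant fourth difference = 72.
Extend backward: 348 − 72 = 276;  678 − 276 = 402;  679 − 402 = 277;  382 − 277 = 105

105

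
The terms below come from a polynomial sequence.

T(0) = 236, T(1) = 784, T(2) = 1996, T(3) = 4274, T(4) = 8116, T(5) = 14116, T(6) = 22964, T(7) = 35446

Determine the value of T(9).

Δ: 548 , 1212 , 2278 , 3842 , 6000 , 8848 , 12482
Δ²: 664 , 1066 , 1564 , 2158 , 2848 , 3634
Δ³: 402 , 498 , 594 , 690 , 786
Δ⁴: 96 , 96 , 96 , 96
Constant fourth difference = 96, so extend:
786 + 96 = 882;  3634 + 882 = 4516;  12482 + 4516 = 16998;  35446 + 16998 = 52444
882 + 96 = 978;  4516 + 978 = 5494;  16998 + 5494 = 22492;  52444 + 22492 = 74936

74936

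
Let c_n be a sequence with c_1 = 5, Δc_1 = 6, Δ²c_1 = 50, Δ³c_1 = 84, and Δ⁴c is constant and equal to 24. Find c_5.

689

Build the table forward from the leading diagonal:
Δ⁴: 24, 24, 24, 24, 24
Δ³: 84, 108, 132, 156, 180
Δ²: 50, 134, 242, 374, 530
Δ: 6, 56, 190, 432, 806
c: 5, 11, 67, 257, 689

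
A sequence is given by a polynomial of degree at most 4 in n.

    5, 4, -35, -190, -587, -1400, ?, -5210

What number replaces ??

-2851

Using the first 6 terms:
First differences: -1  -39  -155  -397  -813
Second differences: -38  -116  -242  -416
Third differences: -78  -126  -174
Fourth differences: -48  -48
Constant fourth difference = -48.
Extend forward: -174 − 48 = -222;  -416 − 222 = -638;  -813 − 638 = -1451;  -1400 − 1451 = -2851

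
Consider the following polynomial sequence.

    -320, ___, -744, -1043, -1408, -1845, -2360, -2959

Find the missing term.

Using the last 6 terms:
First differences: -299, -365, -437, -515, -599
Second differences: -66, -72, -78, -84
Third differences: -6, -6, -6
Constant third difference = -6.
Extend backward: -66 + 6 = -60;  -299 + 60 = -239;  -744 + 239 = -505

-505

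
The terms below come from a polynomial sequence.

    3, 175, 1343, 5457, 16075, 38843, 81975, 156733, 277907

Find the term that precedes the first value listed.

5

Δ: 172, 1168, 4114, 10618, 22768, 43132, 74758, 121174
Δ²: 996, 2946, 6504, 12150, 20364, 31626, 46416
Δ³: 1950, 3558, 5646, 8214, 11262, 14790
Δ⁴: 1608, 2088, 2568, 3048, 3528
Δ⁵: 480, 480, 480, 480
The fifth differences are constant at 480.
Work back: 1608 − 480 = 1128;  1950 − 1128 = 822;  996 − 822 = 174;  172 − 174 = -2;  3 + 2 = 5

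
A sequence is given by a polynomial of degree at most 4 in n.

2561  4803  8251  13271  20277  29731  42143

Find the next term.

58071

Δ: 2242 , 3448 , 5020 , 7006 , 9454 , 12412
Δ²: 1206 , 1572 , 1986 , 2448 , 2958
Δ³: 366 , 414 , 462 , 510
Δ⁴: 48 , 48 , 48
The fourth differences are constant (48).
510 + 48 = 558;  2958 + 558 = 3516;  12412 + 3516 = 15928;  42143 + 15928 = 58071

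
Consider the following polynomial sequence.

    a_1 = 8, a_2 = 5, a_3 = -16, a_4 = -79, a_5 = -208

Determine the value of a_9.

-1864

First differences: -3  -21  -63  -129
Second differences: -18  -42  -66
Third differences: -24  -24
Third differences constant at -24.
-66 − 24 = -90;  -129 − 90 = -219;  -208 − 219 = -427
-90 − 24 = -114;  -219 − 114 = -333;  -427 − 333 = -760
-114 − 24 = -138;  -333 − 138 = -471;  -760 − 471 = -1231
-138 − 24 = -162;  -471 − 162 = -633;  -1231 − 633 = -1864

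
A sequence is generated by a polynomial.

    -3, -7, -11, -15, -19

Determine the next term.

-23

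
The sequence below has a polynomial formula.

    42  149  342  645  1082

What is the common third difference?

First differences: 107, 193, 303, 437
Second differences: 86, 110, 134
Third differences: 24, 24

24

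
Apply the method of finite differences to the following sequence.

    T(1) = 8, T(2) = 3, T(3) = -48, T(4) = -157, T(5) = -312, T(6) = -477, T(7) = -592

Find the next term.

-5  -51  -109  -155  -165  -115
-46  -58  -46  -10  50
-12  12  36  60
24  24  24
Fourth differences constant at 24.
60 + 24 = 84;  50 + 84 = 134;  -115 + 134 = 19;  -592 + 19 = -573

-573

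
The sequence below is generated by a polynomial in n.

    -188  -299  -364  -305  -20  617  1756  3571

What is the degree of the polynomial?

Δ: -111, -65, 59, 285, 637, 1139, 1815
Δ²: 46, 124, 226, 352, 502, 676
Δ³: 78, 102, 126, 150, 174
Δ⁴: 24, 24, 24, 24
The fourth differences are constant, so the polynomial has degree 4.

4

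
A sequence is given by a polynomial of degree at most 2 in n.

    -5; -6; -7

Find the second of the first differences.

Δ: -1, -1

-1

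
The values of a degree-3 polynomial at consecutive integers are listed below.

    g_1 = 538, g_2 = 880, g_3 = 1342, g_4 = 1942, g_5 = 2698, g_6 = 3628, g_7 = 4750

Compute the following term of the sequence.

D1: 342  462  600  756  930  1122
D2: 120  138  156  174  192
D3: 18  18  18  18
The third differences are constant (18).
192 + 18 = 210;  1122 + 210 = 1332;  4750 + 1332 = 6082

6082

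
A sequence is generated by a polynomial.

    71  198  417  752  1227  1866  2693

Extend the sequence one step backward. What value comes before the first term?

12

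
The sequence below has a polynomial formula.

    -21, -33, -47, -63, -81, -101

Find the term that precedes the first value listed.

-11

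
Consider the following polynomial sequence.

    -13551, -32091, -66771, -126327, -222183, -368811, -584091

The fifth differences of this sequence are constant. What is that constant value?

First differences: -18540, -34680, -59556, -95856, -146628, -215280
Second differences: -16140, -24876, -36300, -50772, -68652
Third differences: -8736, -11424, -14472, -17880
Fourth differences: -2688, -3048, -3408
Fifth differences: -360, -360

-360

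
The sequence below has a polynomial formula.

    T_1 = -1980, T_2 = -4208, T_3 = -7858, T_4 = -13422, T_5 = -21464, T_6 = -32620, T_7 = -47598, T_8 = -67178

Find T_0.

First differences: -2228, -3650, -5564, -8042, -11156, -14978, -19580
Second differences: -1422, -1914, -2478, -3114, -3822, -4602
Third differences: -492, -564, -636, -708, -780
Fourth differences: -72, -72, -72, -72
The fourth differences are constant at -72.
Work back: -492 + 72 = -420;  -1422 + 420 = -1002;  -2228 + 1002 = -1226;  -1980 + 1226 = -754

-754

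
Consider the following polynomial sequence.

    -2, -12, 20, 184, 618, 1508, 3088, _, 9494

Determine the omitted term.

5640

Using the first 7 terms:
Δ: -10, 32, 164, 434, 890, 1580
Δ²: 42, 132, 270, 456, 690
Δ³: 90, 138, 186, 234
Δ⁴: 48, 48, 48
Constant fourth difference = 48.
Extend forward: 234 + 48 = 282;  690 + 282 = 972;  1580 + 972 = 2552;  3088 + 2552 = 5640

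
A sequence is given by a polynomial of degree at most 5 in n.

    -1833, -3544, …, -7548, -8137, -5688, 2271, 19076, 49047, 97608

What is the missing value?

-5649

Using the last 7 terms:
First differences: -589  2449  7959  16805  29971  48561
Second differences: 3038  5510  8846  13166  18590
Third differences: 2472  3336  4320  5424
Fourth differences: 864  984  1104
Fifth differences: 120  120
Constant fifth difference = 120.
Extend backward: 864 − 120 = 744;  2472 − 744 = 1728;  3038 − 1728 = 1310;  -589 − 1310 = -1899;  -7548 + 1899 = -5649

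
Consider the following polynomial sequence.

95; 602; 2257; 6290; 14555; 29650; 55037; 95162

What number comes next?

507 , 1655 , 4033 , 8265 , 15095 , 25387 , 40125
1148 , 2378 , 4232 , 6830 , 10292 , 14738
1230 , 1854 , 2598 , 3462 , 4446
624 , 744 , 864 , 984
120 , 120 , 120
Constant fifth difference = 120, so extend:
984 + 120 = 1104;  4446 + 1104 = 5550;  14738 + 5550 = 20288;  40125 + 20288 = 60413;  95162 + 60413 = 155575

155575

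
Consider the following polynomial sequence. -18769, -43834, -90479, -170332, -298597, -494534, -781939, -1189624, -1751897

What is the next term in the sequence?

-25065  -46645  -79853  -128265  -195937  -287405  -407685  -562273
-21580  -33208  -48412  -67672  -91468  -120280  -154588
-11628  -15204  -19260  -23796  -28812  -34308
-3576  -4056  -4536  -5016  -5496
-480  -480  -480  -480
Fifth differences constant at -480.
-5496 − 480 = -5976;  -34308 − 5976 = -40284;  -154588 − 40284 = -194872;  -562273 − 194872 = -757145;  -1751897 − 757145 = -2509042

-2509042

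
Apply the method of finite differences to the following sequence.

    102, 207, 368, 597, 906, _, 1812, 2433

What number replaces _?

1307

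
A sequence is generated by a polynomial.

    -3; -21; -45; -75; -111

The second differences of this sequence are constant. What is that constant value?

-6

D1: -18, -24, -30, -36
D2: -6, -6, -6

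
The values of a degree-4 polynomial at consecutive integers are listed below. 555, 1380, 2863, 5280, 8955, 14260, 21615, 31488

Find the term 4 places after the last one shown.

D1: 825  1483  2417  3675  5305  7355  9873
D2: 658  934  1258  1630  2050  2518
D3: 276  324  372  420  468
D4: 48  48  48  48
The fourth differences are constant (48).
468 + 48 = 516;  2518 + 516 = 3034;  9873 + 3034 = 12907;  31488 + 12907 = 44395
516 + 48 = 564;  3034 + 564 = 3598;  12907 + 3598 = 16505;  44395 + 16505 = 60900
564 + 48 = 612;  3598 + 612 = 4210;  16505 + 4210 = 20715;  60900 + 20715 = 81615
612 + 48 = 660;  4210 + 660 = 4870;  20715 + 4870 = 25585;  81615 + 25585 = 107200

107200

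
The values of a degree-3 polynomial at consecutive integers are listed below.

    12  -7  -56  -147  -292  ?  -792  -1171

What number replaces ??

-503

Using the first 5 terms:
D1: -19, -49, -91, -145
D2: -30, -42, -54
D3: -12, -12
Constant third difference = -12.
Extend forward: -54 − 12 = -66;  -145 − 66 = -211;  -292 − 211 = -503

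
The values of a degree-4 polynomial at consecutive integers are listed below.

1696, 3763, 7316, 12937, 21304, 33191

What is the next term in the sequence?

49468

2067, 3553, 5621, 8367, 11887
1486, 2068, 2746, 3520
582, 678, 774
96, 96
The fourth differences are constant (96).
774 + 96 = 870;  3520 + 870 = 4390;  11887 + 4390 = 16277;  33191 + 16277 = 49468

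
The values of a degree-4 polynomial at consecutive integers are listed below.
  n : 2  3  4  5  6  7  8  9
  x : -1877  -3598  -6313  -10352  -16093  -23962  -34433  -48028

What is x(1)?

D1: -1721  -2715  -4039  -5741  -7869  -10471  -13595
D2: -994  -1324  -1702  -2128  -2602  -3124
D3: -330  -378  -426  -474  -522
D4: -48  -48  -48  -48
The fourth differences are constant at -48.
Work back: -330 + 48 = -282;  -994 + 282 = -712;  -1721 + 712 = -1009;  -1877 + 1009 = -868

-868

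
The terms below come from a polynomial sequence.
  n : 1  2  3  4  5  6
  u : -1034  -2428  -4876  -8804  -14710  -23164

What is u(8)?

-1394 , -2448 , -3928 , -5906 , -8454
-1054 , -1480 , -1978 , -2548
-426 , -498 , -570
-72 , -72
Constant fourth difference = -72, so extend:
-570 − 72 = -642;  -2548 − 642 = -3190;  -8454 − 3190 = -11644;  -23164 − 11644 = -34808
-642 − 72 = -714;  -3190 − 714 = -3904;  -11644 − 3904 = -15548;  -34808 − 15548 = -50356

-50356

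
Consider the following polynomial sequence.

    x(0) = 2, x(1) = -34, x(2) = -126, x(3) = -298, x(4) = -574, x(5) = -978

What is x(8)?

-3198

First differences: -36, -92, -172, -276, -404
Second differences: -56, -80, -104, -128
Third differences: -24, -24, -24
Constant third difference = -24, so extend:
-128 − 24 = -152;  -404 − 152 = -556;  -978 − 556 = -1534
-152 − 24 = -176;  -556 − 176 = -732;  -1534 − 732 = -2266
-176 − 24 = -200;  -732 − 200 = -932;  -2266 − 932 = -3198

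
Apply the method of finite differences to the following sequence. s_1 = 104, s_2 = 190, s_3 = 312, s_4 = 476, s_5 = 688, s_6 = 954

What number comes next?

D1: 86 , 122 , 164 , 212 , 266
D2: 36 , 42 , 48 , 54
D3: 6 , 6 , 6
The third differences are constant (6).
54 + 6 = 60;  266 + 60 = 326;  954 + 326 = 1280

1280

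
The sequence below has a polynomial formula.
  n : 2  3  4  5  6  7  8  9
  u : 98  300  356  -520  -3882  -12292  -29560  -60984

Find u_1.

D1: 202  56  -876  -3362  -8410  -17268  -31424
D2: -146  -932  -2486  -5048  -8858  -14156
D3: -786  -1554  -2562  -3810  -5298
D4: -768  -1008  -1248  -1488
D5: -240  -240  -240
The fifth differences are constant at -240.
Work back: -768 + 240 = -528;  -786 + 528 = -258;  -146 + 258 = 112;  202 − 112 = 90;  98 − 90 = 8

8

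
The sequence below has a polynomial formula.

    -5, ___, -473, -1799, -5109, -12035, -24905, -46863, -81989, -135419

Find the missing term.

Using the last 8 terms:
D1: -1326  -3310  -6926  -12870  -21958  -35126  -53430
D2: -1984  -3616  -5944  -9088  -13168  -18304
D3: -1632  -2328  -3144  -4080  -5136
D4: -696  -816  -936  -1056
D5: -120  -120  -120
Constant fifth difference = -120.
Extend backward: -696 + 120 = -576;  -1632 + 576 = -1056;  -1984 + 1056 = -928;  -1326 + 928 = -398;  -473 + 398 = -75

-75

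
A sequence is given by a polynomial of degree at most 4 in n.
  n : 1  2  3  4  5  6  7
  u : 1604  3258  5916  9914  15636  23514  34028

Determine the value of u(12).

146298

Δ: 1654  2658  3998  5722  7878  10514
Δ²: 1004  1340  1724  2156  2636
Δ³: 336  384  432  480
Δ⁴: 48  48  48
The fourth differences are constant (48).
480 + 48 = 528;  2636 + 528 = 3164;  10514 + 3164 = 13678;  34028 + 13678 = 47706
528 + 48 = 576;  3164 + 576 = 3740;  13678 + 3740 = 17418;  47706 + 17418 = 65124
576 + 48 = 624;  3740 + 624 = 4364;  17418 + 4364 = 21782;  65124 + 21782 = 86906
624 + 48 = 672;  4364 + 672 = 5036;  21782 + 5036 = 26818;  86906 + 26818 = 113724
672 + 48 = 720;  5036 + 720 = 5756;  26818 + 5756 = 32574;  113724 + 32574 = 146298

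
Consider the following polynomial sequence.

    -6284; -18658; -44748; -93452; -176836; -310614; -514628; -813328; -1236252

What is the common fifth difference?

-480

First differences: -12374, -26090, -48704, -83384, -133778, -204014, -298700, -422924
Second differences: -13716, -22614, -34680, -50394, -70236, -94686, -124224
Third differences: -8898, -12066, -15714, -19842, -24450, -29538
Fourth differences: -3168, -3648, -4128, -4608, -5088
Fifth differences: -480, -480, -480, -480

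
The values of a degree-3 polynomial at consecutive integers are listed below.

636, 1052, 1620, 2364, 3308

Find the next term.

First differences: 416 , 568 , 744 , 944
Second differences: 152 , 176 , 200
Third differences: 24 , 24
The third differences are constant (24).
200 + 24 = 224;  944 + 224 = 1168;  3308 + 1168 = 4476

4476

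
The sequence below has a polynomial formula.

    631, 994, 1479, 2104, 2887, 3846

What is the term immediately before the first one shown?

D1: 363, 485, 625, 783, 959
D2: 122, 140, 158, 176
D3: 18, 18, 18
The third differences are constant at 18.
Work back: 122 − 18 = 104;  363 − 104 = 259;  631 − 259 = 372

372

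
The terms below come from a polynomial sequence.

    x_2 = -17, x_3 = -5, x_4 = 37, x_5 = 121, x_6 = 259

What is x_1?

-11

D1: 12, 42, 84, 138
D2: 30, 42, 54
D3: 12, 12
The third differences are constant at 12.
Work back: 30 − 12 = 18;  12 − 18 = -6;  -17 + 6 = -11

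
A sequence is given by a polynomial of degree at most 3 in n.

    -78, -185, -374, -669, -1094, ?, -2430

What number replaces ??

-1673

Using the first 5 terms:
-107, -189, -295, -425
-82, -106, -130
-24, -24
Constant third difference = -24.
Extend forward: -130 − 24 = -154;  -425 − 154 = -579;  -1094 − 579 = -1673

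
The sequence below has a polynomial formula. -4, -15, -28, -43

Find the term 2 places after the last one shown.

-79

Δ: -11  -13  -15
Δ²: -2  -2
The second differences are constant (-2).
-15 − 2 = -17;  -43 − 17 = -60
-17 − 2 = -19;  -60 − 19 = -79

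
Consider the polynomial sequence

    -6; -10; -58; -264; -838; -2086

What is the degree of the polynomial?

D1: -4, -48, -206, -574, -1248
D2: -44, -158, -368, -674
D3: -114, -210, -306
D4: -96, -96
The fourth differences are constant, so the polynomial has degree 4.

4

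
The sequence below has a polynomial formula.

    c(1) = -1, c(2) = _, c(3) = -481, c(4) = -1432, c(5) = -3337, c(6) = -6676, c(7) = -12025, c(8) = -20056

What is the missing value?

-100

Using the last 6 terms:
D1: -951, -1905, -3339, -5349, -8031
D2: -954, -1434, -2010, -2682
D3: -480, -576, -672
D4: -96, -96
Constant fourth difference = -96.
Extend backward: -480 + 96 = -384;  -954 + 384 = -570;  -951 + 570 = -381;  -481 + 381 = -100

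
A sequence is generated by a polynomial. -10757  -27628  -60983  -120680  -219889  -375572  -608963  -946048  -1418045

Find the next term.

Δ: -16871, -33355, -59697, -99209, -155683, -233391, -337085, -471997
Δ²: -16484, -26342, -39512, -56474, -77708, -103694, -134912
Δ³: -9858, -13170, -16962, -21234, -25986, -31218
Δ⁴: -3312, -3792, -4272, -4752, -5232
Δ⁵: -480, -480, -480, -480
The fifth differences are constant (-480).
-5232 − 480 = -5712;  -31218 − 5712 = -36930;  -134912 − 36930 = -171842;  -471997 − 171842 = -643839;  -1418045 − 643839 = -2061884

-2061884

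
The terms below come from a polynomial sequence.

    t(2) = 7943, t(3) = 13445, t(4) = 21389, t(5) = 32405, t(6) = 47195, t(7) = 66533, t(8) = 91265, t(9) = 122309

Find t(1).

5502, 7944, 11016, 14790, 19338, 24732, 31044
2442, 3072, 3774, 4548, 5394, 6312
630, 702, 774, 846, 918
72, 72, 72, 72
The fourth differences are constant at 72.
Work back: 630 − 72 = 558;  2442 − 558 = 1884;  5502 − 1884 = 3618;  7943 − 3618 = 4325

4325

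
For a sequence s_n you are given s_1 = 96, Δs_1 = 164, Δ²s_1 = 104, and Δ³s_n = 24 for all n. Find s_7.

3120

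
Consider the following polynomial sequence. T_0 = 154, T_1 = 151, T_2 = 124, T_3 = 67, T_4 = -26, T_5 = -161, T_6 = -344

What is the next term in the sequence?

-581

First differences: -3, -27, -57, -93, -135, -183
Second differences: -24, -30, -36, -42, -48
Third differences: -6, -6, -6, -6
Third differences constant at -6.
-48 − 6 = -54;  -183 − 54 = -237;  -344 − 237 = -581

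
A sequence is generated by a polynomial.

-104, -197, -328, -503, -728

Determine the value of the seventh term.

-1352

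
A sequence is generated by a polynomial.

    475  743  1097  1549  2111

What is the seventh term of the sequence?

3613

Δ: 268, 354, 452, 562
Δ²: 86, 98, 110
Δ³: 12, 12
Constant third difference = 12, so extend:
110 + 12 = 122;  562 + 122 = 684;  2111 + 684 = 2795
122 + 12 = 134;  684 + 134 = 818;  2795 + 818 = 3613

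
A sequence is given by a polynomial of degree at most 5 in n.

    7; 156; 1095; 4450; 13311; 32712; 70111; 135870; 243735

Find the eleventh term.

660567

Δ: 149, 939, 3355, 8861, 19401, 37399, 65759, 107865
Δ²: 790, 2416, 5506, 10540, 17998, 28360, 42106
Δ³: 1626, 3090, 5034, 7458, 10362, 13746
Δ⁴: 1464, 1944, 2424, 2904, 3384
Δ⁵: 480, 480, 480, 480
Fifth differences constant at 480.
3384 + 480 = 3864;  13746 + 3864 = 17610;  42106 + 17610 = 59716;  107865 + 59716 = 167581;  243735 + 167581 = 411316
3864 + 480 = 4344;  17610 + 4344 = 21954;  59716 + 21954 = 81670;  167581 + 81670 = 249251;  411316 + 249251 = 660567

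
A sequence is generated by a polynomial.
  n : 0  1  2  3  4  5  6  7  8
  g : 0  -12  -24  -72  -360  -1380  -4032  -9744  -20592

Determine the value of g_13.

Δ: -12, -12, -48, -288, -1020, -2652, -5712, -10848
Δ²: 0, -36, -240, -732, -1632, -3060, -5136
Δ³: -36, -204, -492, -900, -1428, -2076
Δ⁴: -168, -288, -408, -528, -648
Δ⁵: -120, -120, -120, -120
Constant fifth difference = -120, so extend:
-648 − 120 = -768;  -2076 − 768 = -2844;  -5136 − 2844 = -7980;  -10848 − 7980 = -18828;  -20592 − 18828 = -39420
-768 − 120 = -888;  -2844 − 888 = -3732;  -7980 − 3732 = -11712;  -18828 − 11712 = -30540;  -39420 − 30540 = -69960
-888 − 120 = -1008;  -3732 − 1008 = -4740;  -11712 − 4740 = -16452;  -30540 − 16452 = -46992;  -69960 − 46992 = -116952
-1008 − 120 = -1128;  -4740 − 1128 = -5868;  -16452 − 5868 = -22320;  -46992 − 22320 = -69312;  -116952 − 69312 = -186264
-1128 − 120 = -1248;  -5868 − 1248 = -7116;  -22320 − 7116 = -29436;  -69312 − 29436 = -98748;  -186264 − 98748 = -285012

-285012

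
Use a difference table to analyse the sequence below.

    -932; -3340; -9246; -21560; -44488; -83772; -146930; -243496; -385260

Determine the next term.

-586508

D1: -2408, -5906, -12314, -22928, -39284, -63158, -96566, -141764
D2: -3498, -6408, -10614, -16356, -23874, -33408, -45198
D3: -2910, -4206, -5742, -7518, -9534, -11790
D4: -1296, -1536, -1776, -2016, -2256
D5: -240, -240, -240, -240
The fifth differences are constant (-240).
-2256 − 240 = -2496;  -11790 − 2496 = -14286;  -45198 − 14286 = -59484;  -141764 − 59484 = -201248;  -385260 − 201248 = -586508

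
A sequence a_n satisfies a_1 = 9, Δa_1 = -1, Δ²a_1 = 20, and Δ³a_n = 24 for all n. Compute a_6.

444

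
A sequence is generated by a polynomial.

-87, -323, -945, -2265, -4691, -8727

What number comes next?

-14973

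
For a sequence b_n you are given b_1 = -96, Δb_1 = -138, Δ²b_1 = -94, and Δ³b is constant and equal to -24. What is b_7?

-2814

Build the table forward from the leading diagonal:
Third differences: -24  -24  -24  -24  -24  -24  -24
Second differences: -94  -118  -142  -166  -190  -214  -238
First differences: -138  -232  -350  -492  -658  -848  -1062
b: -96  -234  -466  -816  -1308  -1966  -2814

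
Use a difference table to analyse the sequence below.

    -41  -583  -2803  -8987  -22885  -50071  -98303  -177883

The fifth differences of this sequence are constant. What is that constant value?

-360

D1: -542, -2220, -6184, -13898, -27186, -48232, -79580
D2: -1678, -3964, -7714, -13288, -21046, -31348
D3: -2286, -3750, -5574, -7758, -10302
D4: -1464, -1824, -2184, -2544
D5: -360, -360, -360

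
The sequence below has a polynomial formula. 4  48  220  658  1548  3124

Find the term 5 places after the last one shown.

32844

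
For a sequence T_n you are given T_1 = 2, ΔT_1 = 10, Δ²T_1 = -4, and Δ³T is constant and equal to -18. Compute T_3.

Build the table forward from the leading diagonal:
D3: -18, -18, -18
D2: -4, -22, -40
D1: 10, 6, -16
T: 2, 12, 18

18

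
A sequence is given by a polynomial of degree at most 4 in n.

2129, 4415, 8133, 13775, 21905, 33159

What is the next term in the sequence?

48245

D1: 2286, 3718, 5642, 8130, 11254
D2: 1432, 1924, 2488, 3124
D3: 492, 564, 636
D4: 72, 72
Fourth differences constant at 72.
636 + 72 = 708;  3124 + 708 = 3832;  11254 + 3832 = 15086;  33159 + 15086 = 48245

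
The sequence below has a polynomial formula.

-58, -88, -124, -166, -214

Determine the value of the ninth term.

-466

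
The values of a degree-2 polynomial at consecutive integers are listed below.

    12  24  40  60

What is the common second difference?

4

Δ: 12, 16, 20
Δ²: 4, 4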